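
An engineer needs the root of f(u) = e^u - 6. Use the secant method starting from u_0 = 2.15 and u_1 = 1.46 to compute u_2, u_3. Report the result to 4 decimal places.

f(2.15) = 2.584858, f(1.46) = -1.694040
u_2 = 1.460000 − (-1.694040)·(1.460000 − 2.150000) / (-1.694040 − 2.584858) = 1.460000 − (1.168888)/(-4.278899) = 1.733175
f(1.733175) = -0.341409
u_3 = 1.733175 − (-0.341409)·(1.733175 − 1.460000) / (-0.341409 − (-1.694040)) = 1.733175 − (-0.093264)/(1.352632) = 1.802125

1.7332, 1.8021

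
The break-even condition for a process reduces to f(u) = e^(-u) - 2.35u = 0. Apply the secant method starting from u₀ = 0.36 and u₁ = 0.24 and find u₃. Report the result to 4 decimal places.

f(0.36) = -0.148324, f(0.24) = 0.222628
u₂ = 0.240000 − 0.222628·(0.240000 − 0.360000) / (0.222628 − (-0.148324)) = 0.240000 − (-0.026715)/(0.370952) = 0.312018
f(0.312018) = -0.001275
u₃ = 0.312018 − (-0.001275)·(0.312018 − 0.240000) / (-0.001275 − 0.222628) = 0.312018 − (-0.000092)/(-0.223903) = 0.311608

0.3116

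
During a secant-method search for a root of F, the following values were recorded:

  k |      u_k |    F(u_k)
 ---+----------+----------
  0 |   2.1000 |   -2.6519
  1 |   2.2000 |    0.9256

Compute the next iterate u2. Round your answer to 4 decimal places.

u2 = 2.2000 − 0.9256·(2.2000 − 2.1000) / (0.9256 − (-2.6519))
   = 2.2000 − (0.092560)/(3.577500) = 2.174127

2.1741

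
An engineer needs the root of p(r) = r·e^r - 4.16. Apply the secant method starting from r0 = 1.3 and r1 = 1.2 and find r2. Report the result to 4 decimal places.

1.2224

p(1.3) = 0.610086, p(1.2) = -0.175860
r2 = 1.200000 − (-0.175860)·(1.200000 − 1.300000) / (-0.175860 − 0.610086) = 1.200000 − (0.017586)/(-0.785945) = 1.222376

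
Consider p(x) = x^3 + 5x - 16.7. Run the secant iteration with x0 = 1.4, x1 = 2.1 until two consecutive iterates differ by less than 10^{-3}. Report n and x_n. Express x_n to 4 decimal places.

p(1.4) = -6.956000, p(2.1) = 3.061000
x2 = 2.100000 − 3.061000·(0.700000)/(10.017000) = 1.886094;  |Δ| = 0.213906
p(1.886094) = -0.560038
x3 = 1.886094 − (-0.560038)·(-0.213906)/(-3.621038) = 1.919177;  |Δ| = 0.033083
p(1.919177) = -0.035327
x4 = 1.919177 − (-0.035327)·(0.033083)/(0.524711) = 1.921404;  |Δ| = 0.002227
p(1.921404) = 0.000450
x5 = 1.921404 − 0.000450·(0.002227)/(0.035777) = 1.921376;  |Δ| = 0.000028
|x5 − x4| = 0.000028 < 10^{-3}

n = 5, x_n = 1.9214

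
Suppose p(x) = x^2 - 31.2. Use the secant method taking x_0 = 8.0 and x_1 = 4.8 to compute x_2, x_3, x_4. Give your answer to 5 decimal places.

5.43750, 5.59707, 5.58554

p(8.0) = 32.8000000, p(4.8) = -8.1600000
x_2 = 4.8000000 − (-8.1600000)·(4.8000000 − 8.0000000) / (-8.1600000 − 32.8000000) = 4.8000000 − (26.1120000)/(-40.9600000) = 5.4375000
p(5.4375000) = -1.6335937
x_3 = 5.4375000 − (-1.6335937)·(5.4375000 − 4.8000000) / (-1.6335937 − (-8.1600000)) = 5.4375000 − (-1.0414160)/(6.5264063) = 5.5970696
p(5.5970696) = 0.1271881
x_4 = 5.5970696 − 0.1271881·(5.5970696 − 5.4375000) / (0.1271881 − (-1.6335937)) = 5.5970696 − (0.0202953)/(1.7607818) = 5.5855433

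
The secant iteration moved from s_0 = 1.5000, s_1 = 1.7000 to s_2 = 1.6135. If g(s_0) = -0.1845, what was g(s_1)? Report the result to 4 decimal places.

The secant line through (1.5000, -0.1845) and (1.7000, g(s_1)) crosses zero at s_2 = 1.6135.
So (1.5000, -0.1845), (1.7000, g(s_1)), (1.6135, 0) are collinear:
g(s_1) = -0.1845 · (1.7000 − 1.6135) / (1.5000 − 1.6135) = -0.1845 · (0.086500)/(-0.113500) = 0.140610

0.1406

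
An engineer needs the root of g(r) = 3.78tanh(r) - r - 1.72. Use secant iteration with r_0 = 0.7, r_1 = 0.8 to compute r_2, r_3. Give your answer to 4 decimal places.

0.8079, 0.8090

g(0.7) = -0.135490, g(0.8) = -0.009941
r_2 = 0.800000 − (-0.009941)·(0.800000 − 0.700000) / (-0.009941 − (-0.135490)) = 0.800000 − (-0.000994)/(0.125549) = 0.807918
g(0.807918) = -0.001214
r_3 = 0.807918 − (-0.001214)·(0.807918 − 0.800000) / (-0.001214 − (-0.009941)) = 0.807918 − (-0.000010)/(0.008727) = 0.809020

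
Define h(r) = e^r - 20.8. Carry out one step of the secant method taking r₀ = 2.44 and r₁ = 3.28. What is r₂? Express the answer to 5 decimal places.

2.95876

h(2.44) = -9.3269593, h(3.28) = 5.7757727
r₂ = 3.2800000 − 5.7757727·(3.2800000 − 2.4400000) / (5.7757727 − (-9.3269593)) = 3.2800000 − (4.8516491)/(15.1027320) = 2.9587569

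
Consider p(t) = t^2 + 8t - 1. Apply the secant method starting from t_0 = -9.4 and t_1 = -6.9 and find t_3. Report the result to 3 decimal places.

p(-9.4) = 12.16000, p(-6.9) = -8.59000
t_2 = -6.90000 − (-8.59000)·(-6.90000 − (-9.40000)) / (-8.59000 − 12.16000) = -6.90000 − (-21.47500)/(-20.75000) = -7.93494
p(-7.93494) = -1.51625
t_3 = -7.93494 − (-1.51625)·(-7.93494 − (-6.90000)) / (-1.51625 − (-8.59000)) = -7.93494 − (1.56923)/(7.07375) = -8.15678

-8.157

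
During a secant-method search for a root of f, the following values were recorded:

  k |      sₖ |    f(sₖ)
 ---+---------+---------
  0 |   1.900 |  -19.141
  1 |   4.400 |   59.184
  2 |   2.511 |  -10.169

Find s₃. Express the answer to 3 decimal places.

2.788

s₃ = 2.511 − (-10.169)·(2.511 − 4.400) / (-10.169 − 59.184)
   = 2.511 − (19.20924)/(-69.35300) = 2.78798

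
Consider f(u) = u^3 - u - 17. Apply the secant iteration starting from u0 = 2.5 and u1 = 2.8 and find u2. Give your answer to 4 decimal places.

f(2.5) = -3.875000, f(2.8) = 2.152000
u2 = 2.800000 − 2.152000·(2.800000 − 2.500000) / (2.152000 − (-3.875000)) = 2.800000 − (0.645600)/(6.027000) = 2.692882

2.6929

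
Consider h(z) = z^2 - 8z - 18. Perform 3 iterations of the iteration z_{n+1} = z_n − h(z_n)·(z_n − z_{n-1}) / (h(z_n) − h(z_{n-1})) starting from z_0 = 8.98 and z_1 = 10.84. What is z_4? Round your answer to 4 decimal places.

9.8310

h(8.98) = -9.199600, h(10.84) = 12.785600
z_2 = 10.840000 − 12.785600·(10.840000 − 8.980000) / (12.785600 − (-9.199600)) = 10.840000 − (23.781216)/(21.985200) = 9.758308
h(9.758308) = -0.841890
z_3 = 9.758308 − (-0.841890)·(9.758308 − 10.840000) / (-0.841890 − 12.785600) = 9.758308 − (0.910665)/(-13.627490) = 9.825134
h(9.825134) = -0.067819
z_4 = 9.825134 − (-0.067819)·(9.825134 − 9.758308) / (-0.067819 − (-0.841890)) = 9.825134 − (-0.004532)/(0.774070) = 9.830988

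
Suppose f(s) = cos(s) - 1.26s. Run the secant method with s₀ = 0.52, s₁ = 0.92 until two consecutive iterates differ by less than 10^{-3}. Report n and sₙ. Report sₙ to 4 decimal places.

f(0.52) = 0.212619, f(0.92) = -0.553380
s₂ = 0.920000 − (-0.553380)·(0.400000)/(-0.765999) = 0.631028;  |Δ| = 0.288972
f(0.631028) = 0.012325
s₃ = 0.631028 − 0.012325·(-0.288972)/(0.565705) = 0.637324;  |Δ| = 0.006296
f(0.637324) = 0.000662
s₄ = 0.637324 − 0.000662·(0.006296)/(-0.011663) = 0.637682;  |Δ| = 0.000357
|s₄ − s₃| = 0.000357 < 10^{-3}

n = 4, sₙ = 0.6377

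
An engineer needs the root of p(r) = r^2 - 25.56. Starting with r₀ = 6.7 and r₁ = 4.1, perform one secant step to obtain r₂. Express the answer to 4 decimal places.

p(6.7) = 19.330000, p(4.1) = -8.750000
r₂ = 4.100000 − (-8.750000)·(4.100000 − 6.700000) / (-8.750000 − 19.330000) = 4.100000 − (22.750000)/(-28.080000) = 4.910185

4.9102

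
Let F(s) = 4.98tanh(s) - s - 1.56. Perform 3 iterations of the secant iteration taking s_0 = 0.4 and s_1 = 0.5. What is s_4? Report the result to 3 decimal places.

0.421

F(0.4) = -0.06785, F(0.5) = 0.24134
s_2 = 0.50000 − 0.24134·(0.50000 − 0.40000) / (0.24134 − (-0.06785)) = 0.50000 − (0.02413)/(0.30920) = 0.42195
F(0.42195) = 0.00292
s_3 = 0.42195 − 0.00292·(0.42195 − 0.50000) / (0.00292 − 0.24134) = 0.42195 − (-0.00023)/(-0.23842) = 0.42099
F(0.42099) = -0.00013
s_4 = 0.42099 − (-0.00013)·(0.42099 − 0.42195) / (-0.00013 − 0.00292) = 0.42099 − (0.00000)/(-0.00305) = 0.42103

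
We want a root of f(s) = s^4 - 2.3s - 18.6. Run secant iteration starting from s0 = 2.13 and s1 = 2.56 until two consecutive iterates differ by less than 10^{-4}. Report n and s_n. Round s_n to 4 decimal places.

f(2.13) = -2.915538, f(2.56) = 18.461673
s2 = 2.560000 − 18.461673·(0.430000)/(21.377211) = 2.188646;  |Δ| = 0.371354
f(2.188646) = -0.688157
s3 = 2.188646 − (-0.688157)·(-0.371354)/(-19.149829) = 2.201990;  |Δ| = 0.013345
f(2.201990) = -0.154085
s4 = 2.201990 − (-0.154085)·(0.013345)/(0.534071) = 2.205841;  |Δ| = 0.003850
f(2.205841) = 0.001920
s5 = 2.205841 − 0.001920·(0.003850)/(0.156006) = 2.205793;  |Δ| = 0.000047
|s5 − s4| = 0.000047 < 10^{-4}

n = 5, s_n = 2.2058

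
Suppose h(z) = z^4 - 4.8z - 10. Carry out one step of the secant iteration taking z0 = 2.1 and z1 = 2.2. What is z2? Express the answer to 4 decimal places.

h(2.1) = -0.631900, h(2.2) = 2.865600
z2 = 2.200000 − 2.865600·(2.200000 − 2.100000) / (2.865600 − (-0.631900)) = 2.200000 − (0.286560)/(3.497500) = 2.118067

2.1181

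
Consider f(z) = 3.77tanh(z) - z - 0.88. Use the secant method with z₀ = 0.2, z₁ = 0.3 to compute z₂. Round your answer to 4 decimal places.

0.3322

f(0.2) = -0.335895, f(0.3) = -0.081751
z₂ = 0.300000 − (-0.081751)·(0.300000 − 0.200000) / (-0.081751 − (-0.335895)) = 0.300000 − (-0.008175)/(0.254144) = 0.332167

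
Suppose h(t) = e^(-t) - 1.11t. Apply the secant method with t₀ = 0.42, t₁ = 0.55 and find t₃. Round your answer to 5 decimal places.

h(0.42) = 0.1908468, h(0.55) = -0.0335502
t₂ = 0.5500000 − (-0.0335502)·(0.5500000 − 0.4200000) / (-0.0335502 − 0.1908468) = 0.5500000 − (-0.0043615)/(-0.2243970) = 0.5305634
h(0.5305634) = -0.0006519
t₃ = 0.5305634 − (-0.0006519)·(0.5305634 − 0.5500000) / (-0.0006519 − (-0.0335502)) = 0.5305634 − (0.0000127)/(0.0328983) = 0.5301782

0.53018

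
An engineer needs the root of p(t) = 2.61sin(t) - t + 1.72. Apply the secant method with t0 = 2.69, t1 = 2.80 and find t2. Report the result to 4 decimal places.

2.7396

p(2.69) = 0.169002, p(2.80) = -0.205681
t2 = 2.800000 − (-0.205681)·(2.800000 − 2.690000) / (-0.205681 − 0.169002) = 2.800000 − (-0.022625)/(-0.374683) = 2.739616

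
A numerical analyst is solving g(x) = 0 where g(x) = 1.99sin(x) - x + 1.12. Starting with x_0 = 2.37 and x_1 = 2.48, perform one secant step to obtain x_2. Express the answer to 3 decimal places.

g(2.37) = 0.13758, g(2.48) = -0.13740
x_2 = 2.48000 − (-0.13740)·(2.48000 − 2.37000) / (-0.13740 − 0.13758) = 2.48000 − (-0.01511)/(-0.27498) = 2.42504

2.425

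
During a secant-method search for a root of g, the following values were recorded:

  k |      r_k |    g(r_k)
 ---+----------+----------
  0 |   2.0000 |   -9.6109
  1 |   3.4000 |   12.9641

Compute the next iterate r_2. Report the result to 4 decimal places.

2.5960

r_2 = 3.4000 − 12.9641·(3.4000 − 2.0000) / (12.9641 − (-9.6109))
   = 3.4000 − (18.149740)/(22.575000) = 2.596025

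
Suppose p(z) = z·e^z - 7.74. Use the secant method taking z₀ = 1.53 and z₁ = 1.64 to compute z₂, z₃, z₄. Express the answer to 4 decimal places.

p(1.53) = -0.674189, p(1.64) = 0.714478
z₂ = 1.640000 − 0.714478·(1.640000 − 1.530000) / (0.714478 − (-0.674189)) = 1.640000 − (0.078593)/(1.388667) = 1.583404
p(1.583404) = -0.026427
z₃ = 1.583404 − (-0.026427)·(1.583404 − 1.640000) / (-0.026427 − 0.714478) = 1.583404 − (0.001496)/(-0.740905) = 1.585423
p(1.585423) = -0.000986
z₄ = 1.585423 − (-0.000986)·(1.585423 − 1.583404) / (-0.000986 − (-0.026427)) = 1.585423 − (-0.000002)/(0.025441) = 1.585501

1.5834, 1.5854, 1.5855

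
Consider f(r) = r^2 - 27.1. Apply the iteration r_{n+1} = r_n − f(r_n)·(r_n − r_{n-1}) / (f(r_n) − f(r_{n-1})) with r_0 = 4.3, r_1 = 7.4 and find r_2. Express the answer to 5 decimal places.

5.03590

f(4.3) = -8.6100000, f(7.4) = 27.6600000
r_2 = 7.4000000 − 27.6600000·(7.4000000 − 4.3000000) / (27.6600000 − (-8.6100000)) = 7.4000000 − (85.7460000)/(36.2700000) = 5.0358974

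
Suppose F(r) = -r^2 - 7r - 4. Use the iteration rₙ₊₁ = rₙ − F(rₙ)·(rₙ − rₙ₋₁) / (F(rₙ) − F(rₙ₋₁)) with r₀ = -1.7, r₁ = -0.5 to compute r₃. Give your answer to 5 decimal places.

-0.62834

F(-1.7) = 5.0100000, F(-0.5) = -0.7500000
r₂ = -0.5000000 − (-0.7500000)·(-0.5000000 − (-1.7000000)) / (-0.7500000 − 5.0100000) = -0.5000000 − (-0.9000000)/(-5.7600000) = -0.6562500
F(-0.6562500) = 0.1630859
r₃ = -0.6562500 − 0.1630859·(-0.6562500 − (-0.5000000)) / (0.1630859 − (-0.7500000)) = -0.6562500 − (-0.0254822)/(0.9130859) = -0.6283422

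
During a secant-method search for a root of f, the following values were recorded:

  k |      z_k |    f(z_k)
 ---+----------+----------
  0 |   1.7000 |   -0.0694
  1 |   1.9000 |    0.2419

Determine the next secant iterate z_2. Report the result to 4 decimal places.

z_2 = 1.9000 − 0.2419·(1.9000 − 1.7000) / (0.2419 − (-0.0694))
   = 1.9000 − (0.048380)/(0.311300) = 1.744587

1.7446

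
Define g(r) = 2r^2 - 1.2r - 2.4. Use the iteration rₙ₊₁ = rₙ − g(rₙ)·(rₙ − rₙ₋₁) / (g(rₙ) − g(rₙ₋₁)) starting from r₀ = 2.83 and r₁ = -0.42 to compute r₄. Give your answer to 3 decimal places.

-0.672

g(2.83) = 10.22180, g(-0.42) = -1.54320
r₂ = -0.42000 − (-1.54320)·(-0.42000 − 2.83000) / (-1.54320 − 10.22180) = -0.42000 − (5.01540)/(-11.76500) = 0.00630
g(0.00630) = -2.40748
r₃ = 0.00630 − (-2.40748)·(0.00630 − (-0.42000)) / (-2.40748 − (-1.54320)) = 0.00630 − (-1.02630)/(-0.86428) = -1.18117
g(-1.18117) = 1.80773
r₄ = -1.18117 − 1.80773·(-1.18117 − 0.00630) / (1.80773 − (-2.40748)) = -1.18117 − (-2.14663)/(4.21521) = -0.67191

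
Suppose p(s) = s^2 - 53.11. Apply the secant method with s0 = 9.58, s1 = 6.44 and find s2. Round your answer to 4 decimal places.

7.1664

p(9.58) = 38.666400, p(6.44) = -11.636400
s2 = 6.440000 − (-11.636400)·(6.440000 − 9.580000) / (-11.636400 − 38.666400) = 6.440000 − (36.538296)/(-50.302800) = 7.166367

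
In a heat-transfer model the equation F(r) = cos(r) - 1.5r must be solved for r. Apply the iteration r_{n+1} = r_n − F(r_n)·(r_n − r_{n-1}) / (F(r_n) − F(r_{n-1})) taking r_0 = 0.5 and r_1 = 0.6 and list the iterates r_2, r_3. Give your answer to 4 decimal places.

F(0.5) = 0.127583, F(0.6) = -0.074664
r_2 = 0.600000 − (-0.074664)·(0.600000 − 0.500000) / (-0.074664 − 0.127583) = 0.600000 − (-0.007466)/(-0.202247) = 0.563083
F(0.563083) = 0.000990
r_3 = 0.563083 − 0.000990·(0.563083 − 0.600000) / (0.000990 − (-0.074664)) = 0.563083 − (-0.000037)/(0.075654) = 0.563566

0.5631, 0.5636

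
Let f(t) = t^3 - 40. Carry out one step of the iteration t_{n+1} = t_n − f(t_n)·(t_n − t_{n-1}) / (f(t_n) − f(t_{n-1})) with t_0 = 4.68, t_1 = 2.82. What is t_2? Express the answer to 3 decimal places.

3.228

f(4.68) = 62.50323, f(2.82) = -17.57423
t_2 = 2.82000 − (-17.57423)·(2.82000 − 4.68000) / (-17.57423 − 62.50323) = 2.82000 − (32.68807)/(-80.07746) = 3.22821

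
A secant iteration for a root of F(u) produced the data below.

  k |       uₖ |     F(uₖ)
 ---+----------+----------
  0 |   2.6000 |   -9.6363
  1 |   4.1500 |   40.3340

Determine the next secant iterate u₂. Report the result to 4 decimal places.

2.8989

u₂ = 4.1500 − 40.3340·(4.1500 − 2.6000) / (40.3340 − (-9.6363))
   = 4.1500 − (62.517700)/(49.970300) = 2.898903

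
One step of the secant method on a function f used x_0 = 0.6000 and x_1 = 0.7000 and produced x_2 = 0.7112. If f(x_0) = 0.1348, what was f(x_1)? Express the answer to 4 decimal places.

The secant line through (0.6000, 0.1348) and (0.7000, f(x_1)) crosses zero at x_2 = 0.7112.
So (0.6000, 0.1348), (0.7000, f(x_1)), (0.7112, 0) are collinear:
f(x_1) = 0.1348 · (0.7000 − 0.7112) / (0.6000 − 0.7112) = 0.1348 · (-0.011200)/(-0.111200) = 0.013577

0.0136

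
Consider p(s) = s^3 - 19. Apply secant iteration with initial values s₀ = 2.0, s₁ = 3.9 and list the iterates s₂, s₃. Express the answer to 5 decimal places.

2.40726, 2.57342

p(2.0) = -11.0000000, p(3.9) = 40.3190000
s₂ = 3.9000000 − 40.3190000·(3.9000000 − 2.0000000) / (40.3190000 − (-11.0000000)) = 3.9000000 − (76.6061000)/(51.3190000) = 2.4072566
p(2.4072566) = -5.0502269
s₃ = 2.4072566 − (-5.0502269)·(2.4072566 − 3.9000000) / (-5.0502269 − 40.3190000) = 2.4072566 − (7.5386931)/(-45.3692269) = 2.5734197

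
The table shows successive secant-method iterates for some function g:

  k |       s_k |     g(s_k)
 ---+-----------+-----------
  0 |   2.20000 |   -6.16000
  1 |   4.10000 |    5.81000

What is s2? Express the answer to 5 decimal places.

s2 = 4.10000 − 5.81000·(4.10000 − 2.20000) / (5.81000 − (-6.16000))
   = 4.10000 − (11.0390000)/(11.9700000) = 3.1777778

3.17778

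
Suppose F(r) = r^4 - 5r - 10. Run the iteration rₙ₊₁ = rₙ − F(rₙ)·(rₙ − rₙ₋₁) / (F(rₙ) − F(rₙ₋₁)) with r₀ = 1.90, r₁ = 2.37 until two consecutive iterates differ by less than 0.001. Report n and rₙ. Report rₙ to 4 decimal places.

n = 5, rₙ = 2.1320

F(1.90) = -6.467900, F(2.37) = 9.699566
r₂ = 2.370000 − 9.699566·(0.470000)/(16.167466) = 2.088027;  |Δ| = 0.281973
F(2.088027) = -1.431798
r₃ = 2.088027 − (-1.431798)·(-0.281973)/(-11.131363) = 2.124296;  |Δ| = 0.036269
F(2.124296) = -0.257617
r₄ = 2.124296 − (-0.257617)·(0.036269)/(1.174181) = 2.132254;  |Δ| = 0.007958
F(2.132254) = 0.009445
r₅ = 2.132254 − 0.009445·(0.007958)/(0.267062) = 2.131972;  |Δ| = 0.000281
|r₅ − r₄| = 0.000281 < 0.001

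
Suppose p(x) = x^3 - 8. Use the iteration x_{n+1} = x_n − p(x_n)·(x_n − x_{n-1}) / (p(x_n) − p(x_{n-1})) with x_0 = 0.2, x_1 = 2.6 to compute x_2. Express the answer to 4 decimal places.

1.2918

p(0.2) = -7.992000, p(2.6) = 9.576000
x_2 = 2.600000 − 9.576000·(2.600000 − 0.200000) / (9.576000 − (-7.992000)) = 2.600000 − (22.982400)/(17.568000) = 1.291803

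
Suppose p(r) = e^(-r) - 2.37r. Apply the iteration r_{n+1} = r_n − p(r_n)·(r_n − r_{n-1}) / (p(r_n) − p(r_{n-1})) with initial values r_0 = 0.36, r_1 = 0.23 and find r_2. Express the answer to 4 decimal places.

0.3101

p(0.36) = -0.155524, p(0.23) = 0.249434
r_2 = 0.230000 − 0.249434·(0.230000 − 0.360000) / (0.249434 − (-0.155524)) = 0.230000 − (-0.032426)/(0.404957) = 0.310074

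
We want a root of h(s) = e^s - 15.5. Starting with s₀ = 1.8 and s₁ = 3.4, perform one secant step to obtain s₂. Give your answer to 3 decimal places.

h(1.8) = -9.45035, h(3.4) = 14.46410
s₂ = 3.40000 − 14.46410·(3.40000 − 1.80000) / (14.46410 − (-9.45035)) = 3.40000 − (23.14256)/(23.91445) = 2.43228

2.432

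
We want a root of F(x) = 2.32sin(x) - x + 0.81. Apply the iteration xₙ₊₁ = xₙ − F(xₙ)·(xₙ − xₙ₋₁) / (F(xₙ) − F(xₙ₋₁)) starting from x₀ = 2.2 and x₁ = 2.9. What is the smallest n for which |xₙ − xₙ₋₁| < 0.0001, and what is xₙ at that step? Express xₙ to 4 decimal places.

F(2.2) = 0.485712, F(2.9) = -1.534942
x₂ = 2.900000 − (-1.534942)·(0.700000)/(-2.020653) = 2.368262;  |Δ| = 0.531738
F(2.368262) = 0.062311
x₃ = 2.368262 − 0.062311·(-0.531738)/(1.597253) = 2.389006;  |Δ| = 0.020744
F(2.389006) = 0.006783
x₄ = 2.389006 − 0.006783·(0.020744)/(-0.055529) = 2.391539;  |Δ| = 0.002534
F(2.391539) = -0.000047
x₅ = 2.391539 − (-0.000047)·(0.002534)/(-0.006830) = 2.391522;  |Δ| = 0.000017
|x₅ − x₄| = 0.000017 < 0.0001

n = 5, xₙ = 2.3915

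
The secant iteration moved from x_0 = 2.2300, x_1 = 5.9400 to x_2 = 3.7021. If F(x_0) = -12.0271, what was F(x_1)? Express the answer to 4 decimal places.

The secant line through (2.2300, -12.0271) and (5.9400, F(x_1)) crosses zero at x_2 = 3.7021.
So (2.2300, -12.0271), (5.9400, F(x_1)), (3.7021, 0) are collinear:
F(x_1) = -12.0271 · (5.9400 − 3.7021) / (2.2300 − 3.7021) = -12.0271 · (2.237900)/(-1.472100) = 18.283708

18.2837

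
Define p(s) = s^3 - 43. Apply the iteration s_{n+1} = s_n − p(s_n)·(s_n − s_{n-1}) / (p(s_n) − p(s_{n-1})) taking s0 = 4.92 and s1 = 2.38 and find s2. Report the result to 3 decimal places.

3.090

p(4.92) = 76.09549, p(2.38) = -29.51873
s2 = 2.38000 − (-29.51873)·(2.38000 − 4.92000) / (-29.51873 − 76.09549) = 2.38000 − (74.97757)/(-105.61422) = 3.08992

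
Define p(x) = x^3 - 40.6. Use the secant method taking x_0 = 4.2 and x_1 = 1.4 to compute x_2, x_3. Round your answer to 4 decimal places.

p(4.2) = 33.488000, p(1.4) = -37.856000
x_2 = 1.400000 − (-37.856000)·(1.400000 − 4.200000) / (-37.856000 − 33.488000) = 1.400000 − (105.996800)/(-71.344000) = 2.885714
p(2.885714) = -16.569656
x_3 = 2.885714 − (-16.569656)·(2.885714 − 1.400000) / (-16.569656 − (-37.856000)) = 2.885714 − (-24.617775)/(21.286344) = 4.042220

2.8857, 4.0422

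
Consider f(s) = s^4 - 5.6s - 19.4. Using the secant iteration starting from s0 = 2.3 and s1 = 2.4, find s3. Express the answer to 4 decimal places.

2.3932

f(2.3) = -4.295900, f(2.4) = 0.337600
s2 = 2.400000 − 0.337600·(2.400000 − 2.300000) / (0.337600 − (-4.295900)) = 2.400000 − (0.033760)/(4.633500) = 2.392714
f(2.392714) = -0.022658
s3 = 2.392714 − (-0.022658)·(2.392714 − 2.400000) / (-0.022658 − 0.337600) = 2.392714 − (0.000165)/(-0.360258) = 2.393172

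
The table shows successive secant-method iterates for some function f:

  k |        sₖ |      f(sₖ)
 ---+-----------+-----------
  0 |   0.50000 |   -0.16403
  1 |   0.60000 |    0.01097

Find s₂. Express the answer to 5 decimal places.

s₂ = 0.60000 − 0.01097·(0.60000 − 0.50000) / (0.01097 − (-0.16403))
   = 0.60000 − (0.0010970)/(0.1750000) = 0.5937314

0.59373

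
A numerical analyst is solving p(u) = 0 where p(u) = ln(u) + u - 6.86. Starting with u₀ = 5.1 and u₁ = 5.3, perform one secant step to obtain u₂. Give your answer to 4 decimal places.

5.2097

p(5.1) = -0.130759, p(5.3) = 0.107707
u₂ = 5.300000 − 0.107707·(5.300000 − 5.100000) / (0.107707 − (-0.130759)) = 5.300000 − (0.021541)/(0.238466) = 5.209667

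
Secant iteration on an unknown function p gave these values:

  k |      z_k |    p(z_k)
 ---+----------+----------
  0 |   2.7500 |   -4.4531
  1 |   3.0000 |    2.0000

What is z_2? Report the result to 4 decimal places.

2.9225

z_2 = 3.0000 − 2.0000·(3.0000 − 2.7500) / (2.0000 − (-4.4531))
   = 3.0000 − (0.500000)/(6.453100) = 2.922518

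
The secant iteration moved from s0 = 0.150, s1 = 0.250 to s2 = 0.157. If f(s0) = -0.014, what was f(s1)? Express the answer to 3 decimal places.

0.186

The secant line through (0.150, -0.014) and (0.250, f(s1)) crosses zero at s2 = 0.157.
So (0.150, -0.014), (0.250, f(s1)), (0.157, 0) are collinear:
f(s1) = -0.014 · (0.250 − 0.157) / (0.150 − 0.157) = -0.014 · (0.09300)/(-0.00700) = 0.18600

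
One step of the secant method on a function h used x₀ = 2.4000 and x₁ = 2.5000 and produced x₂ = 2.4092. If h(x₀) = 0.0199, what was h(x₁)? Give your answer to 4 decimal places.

-0.1964

The secant line through (2.4000, 0.0199) and (2.5000, h(x₁)) crosses zero at x₂ = 2.4092.
So (2.4000, 0.0199), (2.5000, h(x₁)), (2.4092, 0) are collinear:
h(x₁) = 0.0199 · (2.5000 − 2.4092) / (2.4000 − 2.4092) = 0.0199 · (0.090800)/(-0.009200) = -0.196404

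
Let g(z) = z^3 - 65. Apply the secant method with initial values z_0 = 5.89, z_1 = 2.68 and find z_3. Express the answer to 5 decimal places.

g(5.89) = 139.3364690, g(2.68) = -45.7511680
z_2 = 2.6800000 − (-45.7511680)·(2.6800000 − 5.8900000) / (-45.7511680 − 139.3364690) = 2.6800000 − (146.8612493)/(-185.0876370) = 3.4734687
g(3.4734687) = -23.0926524
z_3 = 3.4734687 − (-23.0926524)·(3.4734687 − 2.6800000) / (-23.0926524 − (-45.7511680)) = 3.4734687 − (-18.3232972)/(22.6585156) = 4.2821403

4.28214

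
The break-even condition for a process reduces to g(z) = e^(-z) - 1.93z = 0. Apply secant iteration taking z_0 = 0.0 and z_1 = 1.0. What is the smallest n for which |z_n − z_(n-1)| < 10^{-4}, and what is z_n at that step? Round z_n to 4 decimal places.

g(0.0) = 1.000000, g(1.0) = -1.562121
z_2 = 1.000000 − (-1.562121)·(1.000000)/(-2.562121) = 0.390302;  |Δ| = 0.609698
g(0.390302) = -0.076430
z_3 = 0.390302 − (-0.076430)·(-0.609698)/(1.485691) = 0.358936;  |Δ| = 0.031365
g(0.358936) = 0.005671
z_4 = 0.358936 − 0.005671·(-0.031365)/(0.082101) = 0.361103;  |Δ| = 0.002167
g(0.361103) = -0.000022
z_5 = 0.361103 − (-0.000022)·(0.002167)/(-0.005693) = 0.361095;  |Δ| = 0.000008
|z_5 − z_4| = 0.000008 < 10^{-4}

n = 5, z_n = 0.3611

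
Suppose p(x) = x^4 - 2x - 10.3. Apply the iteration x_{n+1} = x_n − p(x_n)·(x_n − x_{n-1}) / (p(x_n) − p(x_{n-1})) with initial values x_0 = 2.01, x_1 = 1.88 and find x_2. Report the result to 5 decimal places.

1.93709

p(2.01) = 2.0024080, p(1.88) = -1.5680166
x_2 = 1.8800000 − (-1.5680166)·(1.8800000 − 2.0100000) / (-1.5680166 − 2.0024080) = 1.8800000 − (0.2038422)/(-3.5704246) = 1.9370919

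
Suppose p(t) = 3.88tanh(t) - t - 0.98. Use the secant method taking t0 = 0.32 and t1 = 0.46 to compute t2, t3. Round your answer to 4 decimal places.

p(0.32) = -0.099113, p(0.46) = 0.228727
t2 = 0.460000 − 0.228727·(0.460000 − 0.320000) / (0.228727 − (-0.099113)) = 0.460000 − (0.032022)/(0.327840) = 0.362325
p(0.362325) = 0.005045
t3 = 0.362325 − 0.005045·(0.362325 − 0.460000) / (0.005045 − 0.228727) = 0.362325 − (-0.000493)/(-0.223682) = 0.360122

0.3623, 0.3601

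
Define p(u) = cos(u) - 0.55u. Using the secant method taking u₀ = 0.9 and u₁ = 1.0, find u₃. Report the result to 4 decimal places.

p(0.9) = 0.126610, p(1.0) = -0.009698
u₂ = 1.000000 − (-0.009698)·(1.000000 − 0.900000) / (-0.009698 − 0.126610) = 1.000000 − (-0.000970)/(-0.136308) = 0.992885
p(0.992885) = 0.000188
u₃ = 0.992885 − 0.000188·(0.992885 − 1.000000) / (0.000188 − (-0.009698)) = 0.992885 − (-0.000001)/(0.009886) = 0.993021

0.9930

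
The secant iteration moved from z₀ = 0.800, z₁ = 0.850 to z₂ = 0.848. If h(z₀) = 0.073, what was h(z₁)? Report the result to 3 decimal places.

-0.003

The secant line through (0.800, 0.073) and (0.850, h(z₁)) crosses zero at z₂ = 0.848.
So (0.800, 0.073), (0.850, h(z₁)), (0.848, 0) are collinear:
h(z₁) = 0.073 · (0.850 − 0.848) / (0.800 − 0.848) = 0.073 · (0.00200)/(-0.04800) = -0.00304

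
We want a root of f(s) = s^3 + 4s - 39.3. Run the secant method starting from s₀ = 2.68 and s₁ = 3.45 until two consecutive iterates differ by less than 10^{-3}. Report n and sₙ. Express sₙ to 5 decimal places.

n = 5, sₙ = 3.00965

f(2.68) = -9.3311680, f(3.45) = 15.5636250
s₂ = 3.4500000 − 15.5636250·(0.7700000)/(24.8947930) = 2.9686145;  |Δ| = 0.4813855
f(2.9686145) = -1.2641146
s₃ = 2.9686145 − (-1.2641146)·(-0.4813855)/(-16.8277396) = 3.0047766;  |Δ| = 0.0361621
f(3.0047766) = -0.1517186
s₄ = 3.0047766 − (-0.1517186)·(0.0361621)/(1.1123960) = 3.0097088;  |Δ| = 0.0049321
f(3.0097088) = 0.0018207
s₅ = 3.0097088 − 0.0018207·(0.0049321)/(0.1535393) = 3.0096503;  |Δ| = 0.0000585
|s₅ − s₄| = 0.0000585 < 10^{-3}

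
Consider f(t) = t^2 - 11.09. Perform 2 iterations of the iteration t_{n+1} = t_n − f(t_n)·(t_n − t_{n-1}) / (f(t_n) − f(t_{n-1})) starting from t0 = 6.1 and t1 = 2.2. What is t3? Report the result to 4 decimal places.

3.4129

f(6.1) = 26.120000, f(2.2) = -6.250000
t2 = 2.200000 − (-6.250000)·(2.200000 − 6.100000) / (-6.250000 − 26.120000) = 2.200000 − (24.375000)/(-32.370000) = 2.953012
f(2.953012) = -2.369720
t3 = 2.953012 − (-2.369720)·(2.953012 − 2.200000) / (-2.369720 − (-6.250000)) = 2.953012 − (-1.784428)/(3.880280) = 3.412883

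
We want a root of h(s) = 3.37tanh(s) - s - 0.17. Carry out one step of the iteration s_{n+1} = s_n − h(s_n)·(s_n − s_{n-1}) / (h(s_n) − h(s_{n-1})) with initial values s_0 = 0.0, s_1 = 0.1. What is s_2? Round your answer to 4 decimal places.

0.0721

h(0.0) = -0.170000, h(0.1) = 0.065881
s_2 = 0.100000 − 0.065881·(0.100000 − 0.000000) / (0.065881 − (-0.170000)) = 0.100000 − (0.006588)/(0.235881) = 0.072070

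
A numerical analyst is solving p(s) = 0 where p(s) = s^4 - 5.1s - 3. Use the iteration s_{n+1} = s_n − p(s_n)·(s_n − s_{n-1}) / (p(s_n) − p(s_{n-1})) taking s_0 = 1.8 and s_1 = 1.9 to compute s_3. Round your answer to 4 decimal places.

p(1.8) = -1.682400, p(1.9) = 0.342100
s_2 = 1.900000 − 0.342100·(1.900000 − 1.800000) / (0.342100 − (-1.682400)) = 1.900000 − (0.034210)/(2.024500) = 1.883102
p(1.883102) = -0.029185
s_3 = 1.883102 − (-0.029185)·(1.883102 − 1.900000) / (-0.029185 − 0.342100) = 1.883102 − (0.000493)/(-0.371285) = 1.884430

1.8844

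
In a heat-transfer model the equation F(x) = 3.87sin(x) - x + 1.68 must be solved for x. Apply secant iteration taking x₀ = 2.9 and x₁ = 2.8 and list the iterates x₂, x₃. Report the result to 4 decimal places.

2.8375, 2.8378

F(2.9) = -0.294105, F(2.8) = 0.176404
x₂ = 2.800000 − 0.176404·(2.800000 − 2.900000) / (0.176404 − (-0.294105)) = 2.800000 − (-0.017640)/(0.470509) = 2.837492
F(2.837492) = 0.001321
x₃ = 2.837492 − 0.001321·(2.837492 − 2.800000) / (0.001321 − 0.176404) = 2.837492 − (0.000050)/(-0.175083) = 2.837775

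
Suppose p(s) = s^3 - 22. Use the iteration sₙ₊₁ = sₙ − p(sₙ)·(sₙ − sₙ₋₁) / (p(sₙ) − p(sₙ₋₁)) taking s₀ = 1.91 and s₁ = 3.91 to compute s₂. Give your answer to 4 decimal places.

2.4793

p(1.91) = -15.032129, p(3.91) = 37.776471
s₂ = 3.910000 − 37.776471·(3.910000 − 1.910000) / (37.776471 − (-15.032129)) = 3.910000 − (75.552942)/(52.808600) = 2.479306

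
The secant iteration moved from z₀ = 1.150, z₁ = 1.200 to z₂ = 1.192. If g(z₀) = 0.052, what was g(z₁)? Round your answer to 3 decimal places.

The secant line through (1.150, 0.052) and (1.200, g(z₁)) crosses zero at z₂ = 1.192.
So (1.150, 0.052), (1.200, g(z₁)), (1.192, 0) are collinear:
g(z₁) = 0.052 · (1.200 − 1.192) / (1.150 − 1.192) = 0.052 · (0.00800)/(-0.04200) = -0.00990

-0.010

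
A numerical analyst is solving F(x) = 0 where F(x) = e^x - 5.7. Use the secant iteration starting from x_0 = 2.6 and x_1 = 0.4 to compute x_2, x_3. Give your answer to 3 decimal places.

F(2.6) = 7.76374, F(0.4) = -4.20818
x_2 = 0.40000 − (-4.20818)·(0.40000 − 2.60000) / (-4.20818 − 7.76374) = 0.40000 − (9.25799)/(-11.97191) = 1.17331
F(1.17331) = -2.46733
x_3 = 1.17331 − (-2.46733)·(1.17331 − 0.40000) / (-2.46733 − (-4.20818)) = 1.17331 − (-1.90801)/(1.74085) = 2.26933

1.173, 2.269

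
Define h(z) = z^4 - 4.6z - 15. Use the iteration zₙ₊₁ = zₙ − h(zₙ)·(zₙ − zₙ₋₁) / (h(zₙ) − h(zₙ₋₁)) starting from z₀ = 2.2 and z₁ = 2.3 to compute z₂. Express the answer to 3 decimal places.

2.241

h(2.2) = -1.69440, h(2.3) = 2.40410
z₂ = 2.30000 − 2.40410·(2.30000 − 2.20000) / (2.40410 − (-1.69440)) = 2.30000 − (0.24041)/(4.09850) = 2.24134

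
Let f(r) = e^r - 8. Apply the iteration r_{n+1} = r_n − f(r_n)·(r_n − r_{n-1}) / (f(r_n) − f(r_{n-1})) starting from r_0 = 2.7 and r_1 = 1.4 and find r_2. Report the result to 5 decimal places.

f(2.7) = 6.8797317, f(1.4) = -3.9448000
r_2 = 1.4000000 − (-3.9448000)·(1.4000000 − 2.7000000) / (-3.9448000 − 6.8797317) = 1.4000000 − (5.1282400)/(-10.8245318) = 1.8737609

1.87376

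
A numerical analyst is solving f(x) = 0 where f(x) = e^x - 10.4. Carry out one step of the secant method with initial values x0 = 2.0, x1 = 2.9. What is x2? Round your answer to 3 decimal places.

f(2.0) = -3.01094, f(2.9) = 7.77415
x2 = 2.90000 − 7.77415·(2.90000 − 2.00000) / (7.77415 − (-3.01094)) = 2.90000 − (6.99673)/(10.78509) = 2.25126

2.251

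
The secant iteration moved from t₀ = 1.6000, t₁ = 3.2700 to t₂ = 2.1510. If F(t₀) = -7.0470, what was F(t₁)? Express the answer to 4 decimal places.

14.3114

The secant line through (1.6000, -7.0470) and (3.2700, F(t₁)) crosses zero at t₂ = 2.1510.
So (1.6000, -7.0470), (3.2700, F(t₁)), (2.1510, 0) are collinear:
F(t₁) = -7.0470 · (3.2700 − 2.1510) / (1.6000 − 2.1510) = -7.0470 · (1.119000)/(-0.551000) = 14.311421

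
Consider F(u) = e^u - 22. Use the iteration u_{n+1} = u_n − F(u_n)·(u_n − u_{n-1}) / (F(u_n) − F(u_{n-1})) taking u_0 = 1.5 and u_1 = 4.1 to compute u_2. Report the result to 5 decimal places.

2.31541

F(1.5) = -17.5183109, F(4.1) = 38.3402876
u_2 = 4.1000000 − 38.3402876·(4.1000000 − 1.5000000) / (38.3402876 − (-17.5183109)) = 4.1000000 − (99.6847478)/(55.8585985) = 2.3154091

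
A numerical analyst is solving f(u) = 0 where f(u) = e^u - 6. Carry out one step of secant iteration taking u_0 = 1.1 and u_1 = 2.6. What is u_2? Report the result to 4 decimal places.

f(1.1) = -2.995834, f(2.6) = 7.463738
u_2 = 2.600000 − 7.463738·(2.600000 − 1.100000) / (7.463738 − (-2.995834)) = 2.600000 − (11.195607)/(10.459572) = 1.529630

1.5296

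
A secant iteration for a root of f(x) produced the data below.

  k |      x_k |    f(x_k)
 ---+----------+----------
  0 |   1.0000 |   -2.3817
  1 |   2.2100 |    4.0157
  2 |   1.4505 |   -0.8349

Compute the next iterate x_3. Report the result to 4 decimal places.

x_3 = 1.4505 − (-0.8349)·(1.4505 − 2.2100) / (-0.8349 − 4.0157)
   = 1.4505 − (0.634107)/(-4.850600) = 1.581227

1.5812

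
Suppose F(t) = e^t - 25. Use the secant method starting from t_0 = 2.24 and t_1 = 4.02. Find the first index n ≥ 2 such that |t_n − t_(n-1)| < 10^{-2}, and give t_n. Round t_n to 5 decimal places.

F(2.24) = -15.6066687, F(4.02) = 30.7011058
t_2 = 4.0200000 − 30.7011058·(1.7800000)/(46.3077745) = 2.8398965;  |Δ| = 1.1801035
F(2.8398965) = -7.8860064
t_3 = 2.8398965 − (-7.8860064)·(-1.1801035)/(-38.5871123) = 3.0810730;  |Δ| = 0.2411765
F(3.0810730) = -3.2182394
t_4 = 3.0810730 − (-3.2182394)·(0.2411765)/(4.6677670) = 3.2473545;  |Δ| = 0.1662816
F(3.2473545) = 0.7222024
t_5 = 3.2473545 − 0.7222024·(0.1662816)/(3.9404418) = 3.2168785;  |Δ| = 0.0304760
F(3.2168785) = -0.0498830
t_6 = 3.2168785 − (-0.0498830)·(-0.0304760)/(-0.7720854) = 3.2188475;  |Δ| = 0.0019690
|t_6 − t_5| = 0.0019690 < 10^{-2}

n = 6, t_n = 3.21885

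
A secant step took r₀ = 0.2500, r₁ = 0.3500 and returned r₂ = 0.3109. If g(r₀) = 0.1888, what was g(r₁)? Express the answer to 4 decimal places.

-0.1212

The secant line through (0.2500, 0.1888) and (0.3500, g(r₁)) crosses zero at r₂ = 0.3109.
So (0.2500, 0.1888), (0.3500, g(r₁)), (0.3109, 0) are collinear:
g(r₁) = 0.1888 · (0.3500 − 0.3109) / (0.2500 − 0.3109) = 0.1888 · (0.039100)/(-0.060900) = -0.121216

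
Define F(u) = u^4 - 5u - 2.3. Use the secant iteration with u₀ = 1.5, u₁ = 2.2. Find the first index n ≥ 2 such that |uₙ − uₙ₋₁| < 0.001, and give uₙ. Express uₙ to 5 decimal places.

n = 6, uₙ = 1.84189

F(1.5) = -4.7375000, F(2.2) = 10.1256000
u₂ = 2.2000000 − 10.1256000·(0.7000000)/(14.8631000) = 1.7231197;  |Δ| = 0.4768803
F(1.7231197) = -2.0997977
u₃ = 1.7231197 − (-2.0997977)·(-0.4768803)/(-12.2253977) = 1.8050272;  |Δ| = 0.0819075
F(1.8050272) = -0.7097691
u₄ = 1.8050272 − (-0.7097691)·(0.0819075)/(1.3900286) = 1.8468504;  |Δ| = 0.0418232
F(1.8468504) = 0.0996895
u₅ = 1.8468504 − 0.0996895·(0.0418232)/(0.8094586) = 1.8416996;  |Δ| = 0.0051508
F(1.8416996) = -0.0038005
u₆ = 1.8416996 − (-0.0038005)·(-0.0051508)/(-0.1034900) = 1.8418888;  |Δ| = 0.0001892
|u₆ − u₅| = 0.0001892 < 0.001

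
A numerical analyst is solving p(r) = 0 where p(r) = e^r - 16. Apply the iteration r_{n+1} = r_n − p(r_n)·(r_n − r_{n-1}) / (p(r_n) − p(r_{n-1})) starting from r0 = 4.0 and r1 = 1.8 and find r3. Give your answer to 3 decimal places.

p(4.0) = 38.59815, p(1.8) = -9.95035
r2 = 1.80000 − (-9.95035)·(1.80000 − 4.00000) / (-9.95035 − 38.59815) = 1.80000 − (21.89078)/(-48.54850) = 2.25091
p(2.25091) = -6.50367
r3 = 2.25091 − (-6.50367)·(2.25091 − 1.80000) / (-6.50367 − (-9.95035)) = 2.25091 − (-2.93254)/(3.44668) = 3.10174

3.102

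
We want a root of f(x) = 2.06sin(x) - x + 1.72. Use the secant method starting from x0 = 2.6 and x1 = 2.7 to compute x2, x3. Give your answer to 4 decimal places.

f(2.6) = 0.181933, f(2.7) = -0.099597
x2 = 2.700000 − (-0.099597)·(2.700000 − 2.600000) / (-0.099597 − 0.181933) = 2.700000 − (-0.009960)/(-0.281530) = 2.664623
f(2.664623) = 0.001101
x3 = 2.664623 − 0.001101·(2.664623 − 2.700000) / (0.001101 − (-0.099597)) = 2.664623 − (-0.000039)/(0.100699) = 2.665010

2.6646, 2.6650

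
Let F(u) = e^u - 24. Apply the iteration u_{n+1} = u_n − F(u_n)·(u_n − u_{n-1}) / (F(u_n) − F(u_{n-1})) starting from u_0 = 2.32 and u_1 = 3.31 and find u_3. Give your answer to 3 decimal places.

3.174

F(2.32) = -13.82433, F(3.31) = 3.38513
u_2 = 3.31000 − 3.38513·(3.31000 − 2.32000) / (3.38513 − (-13.82433)) = 3.31000 − (3.35127)/(17.20945) = 3.11527
F(3.11527) = -1.46059
u_3 = 3.11527 − (-1.46059)·(3.11527 − 3.31000) / (-1.46059 − 3.38513) = 3.11527 − (0.28443)/(-4.84571) = 3.17396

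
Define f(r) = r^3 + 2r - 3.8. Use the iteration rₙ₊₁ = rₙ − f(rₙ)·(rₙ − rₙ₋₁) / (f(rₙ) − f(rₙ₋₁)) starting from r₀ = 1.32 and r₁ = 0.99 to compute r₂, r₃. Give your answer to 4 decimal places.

f(1.32) = 1.139968, f(0.99) = -0.849701
r₂ = 0.990000 − (-0.849701)·(0.990000 − 1.320000) / (-0.849701 − 1.139968) = 0.990000 − (0.280401)/(-1.989669) = 1.130929
f(1.130929) = -0.091686
r₃ = 1.130929 − (-0.091686)·(1.130929 − 0.990000) / (-0.091686 − (-0.849701)) = 1.130929 − (-0.012921)/(0.758015) = 1.147975

1.1309, 1.1480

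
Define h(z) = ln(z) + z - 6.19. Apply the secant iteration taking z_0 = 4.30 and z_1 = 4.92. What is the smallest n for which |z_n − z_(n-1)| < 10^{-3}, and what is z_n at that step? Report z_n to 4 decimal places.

h(4.30) = -0.431385, h(4.92) = 0.323309
z_2 = 4.920000 − 0.323309·(0.620000)/(0.754694) = 4.654394;  |Δ| = 0.265606
h(4.654394) = 0.002205
z_3 = 4.654394 − 0.002205·(-0.265606)/(-0.321103) = 4.652570;  |Δ| = 0.001824
h(4.652570) = -0.000011
z_4 = 4.652570 − (-0.000011)·(-0.001824)/(-0.002216) = 4.652578;  |Δ| = 0.000009
|z_4 − z_3| = 0.000009 < 10^{-3}

n = 4, z_n = 4.6526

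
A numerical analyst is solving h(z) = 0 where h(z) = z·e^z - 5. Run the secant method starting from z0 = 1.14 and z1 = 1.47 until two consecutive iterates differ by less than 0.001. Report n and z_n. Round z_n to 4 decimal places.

h(1.14) = -1.435484, h(1.47) = 1.393376
z2 = 1.470000 − 1.393376·(0.330000)/(2.828860) = 1.307456;  |Δ| = 0.162544
h(1.307456) = -0.166652
z3 = 1.307456 − (-0.166652)·(-0.162544)/(-1.560028) = 1.324820;  |Δ| = 0.017364
h(1.324820) = -0.016678
z4 = 1.324820 − (-0.016678)·(0.017364)/(0.149974) = 1.326751;  |Δ| = 0.001931
h(1.326751) = 0.000231
z5 = 1.326751 − 0.000231·(0.001931)/(0.016910) = 1.326725;  |Δ| = 0.000026
|z5 − z4| = 0.000026 < 0.001

n = 5, z_n = 1.3267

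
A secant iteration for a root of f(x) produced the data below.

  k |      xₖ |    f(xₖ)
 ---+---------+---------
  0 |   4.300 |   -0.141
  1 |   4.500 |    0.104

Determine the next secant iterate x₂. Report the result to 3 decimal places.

4.415

x₂ = 4.500 − 0.104·(4.500 − 4.300) / (0.104 − (-0.141))
   = 4.500 − (0.02080)/(0.24500) = 4.41510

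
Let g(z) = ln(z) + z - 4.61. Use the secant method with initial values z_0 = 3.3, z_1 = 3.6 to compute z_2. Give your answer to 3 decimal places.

3.390

g(3.3) = -0.11608, g(3.6) = 0.27093
z_2 = 3.60000 − 0.27093·(3.60000 − 3.30000) / (0.27093 − (-0.11608)) = 3.60000 − (0.08128)/(0.38701) = 3.38998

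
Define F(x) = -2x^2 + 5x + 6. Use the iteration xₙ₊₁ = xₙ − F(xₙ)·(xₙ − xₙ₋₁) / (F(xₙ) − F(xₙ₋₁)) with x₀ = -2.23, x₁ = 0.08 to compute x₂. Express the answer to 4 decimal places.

-0.6068

F(-2.23) = -15.095800, F(0.08) = 6.387200
x₂ = 0.080000 − 6.387200·(0.080000 − (-2.230000)) / (6.387200 − (-15.095800)) = 0.080000 − (14.754432)/(21.483000) = -0.606796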